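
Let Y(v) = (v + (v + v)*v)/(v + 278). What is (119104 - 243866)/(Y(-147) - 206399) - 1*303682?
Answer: -4098969687607/13497599 ≈ -3.0368e+5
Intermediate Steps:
Y(v) = (v + 2*v²)/(278 + v) (Y(v) = (v + (2*v)*v)/(278 + v) = (v + 2*v²)/(278 + v))
(119104 - 243866)/(Y(-147) - 206399) - 1*303682 = (119104 - 243866)/(-147*(1 + 2*(-147))/(278 - 147) - 206399) - 1*303682 = -124762/(-147*(1 - 294)/131 - 206399) - 303682 = -124762/(-147*1/131*(-293) - 206399) - 303682 = -124762/(43071/131 - 206399) - 303682 = -124762/(-26995198/131) - 303682 = -124762*(-131/26995198) - 303682 = 8171911/13497599 - 303682 = -4098969687607/13497599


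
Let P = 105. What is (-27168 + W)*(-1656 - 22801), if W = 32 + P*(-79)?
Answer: 866535967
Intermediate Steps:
W = -8263 (W = 32 + 105*(-79) = 32 - 8295 = -8263)
(-27168 + W)*(-1656 - 22801) = (-27168 - 8263)*(-1656 - 22801) = -35431*(-24457) = 866535967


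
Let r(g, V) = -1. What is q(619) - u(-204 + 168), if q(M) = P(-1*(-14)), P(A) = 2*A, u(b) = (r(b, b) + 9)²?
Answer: -36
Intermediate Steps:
u(b) = 64 (u(b) = (-1 + 9)² = 8² = 64)
q(M) = 28 (q(M) = 2*(-1*(-14)) = 2*14 = 28)
q(619) - u(-204 + 168) = 28 - 1*64 = 28 - 64 = -36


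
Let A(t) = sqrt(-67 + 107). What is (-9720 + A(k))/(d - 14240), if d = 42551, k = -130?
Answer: -3240/9437 + 2*sqrt(10)/28311 ≈ -0.34311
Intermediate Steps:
A(t) = 2*sqrt(10) (A(t) = sqrt(40) = 2*sqrt(10))
(-9720 + A(k))/(d - 14240) = (-9720 + 2*sqrt(10))/(42551 - 14240) = (-9720 + 2*sqrt(10))/28311 = (-9720 + 2*sqrt(10))*(1/28311) = -3240/9437 + 2*sqrt(10)/28311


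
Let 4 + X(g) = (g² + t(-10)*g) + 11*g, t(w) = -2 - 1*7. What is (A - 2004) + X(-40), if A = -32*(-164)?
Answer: 4760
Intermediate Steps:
A = 5248
t(w) = -9 (t(w) = -2 - 7 = -9)
X(g) = -4 + g² + 2*g (X(g) = -4 + ((g² - 9*g) + 11*g) = -4 + (g² + 2*g) = -4 + g² + 2*g)
(A - 2004) + X(-40) = (5248 - 2004) + (-4 + (-40)² + 2*(-40)) = 3244 + (-4 + 1600 - 80) = 3244 + 1516 = 4760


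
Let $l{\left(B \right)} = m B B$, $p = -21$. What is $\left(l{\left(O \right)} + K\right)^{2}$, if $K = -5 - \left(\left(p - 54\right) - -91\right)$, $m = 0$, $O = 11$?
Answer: $441$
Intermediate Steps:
$l{\left(B \right)} = 0$ ($l{\left(B \right)} = 0 B B = 0 B = 0$)
$K = -21$ ($K = -5 - \left(\left(-21 - 54\right) - -91\right) = -5 - \left(-75 + 91\right) = -5 - 16 = -21$)
$\left(l{\left(O \right)} + K\right)^{2} = \left(0 - 21\right)^{2} = \left(-21\right)^{2} = 441$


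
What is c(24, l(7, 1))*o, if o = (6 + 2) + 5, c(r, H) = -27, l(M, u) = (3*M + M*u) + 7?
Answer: -351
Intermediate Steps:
l(M, u) = 7 + 3*M + M*u
o = 13 (o = 8 + 5 = 13)
c(24, l(7, 1))*o = -27*13 = -351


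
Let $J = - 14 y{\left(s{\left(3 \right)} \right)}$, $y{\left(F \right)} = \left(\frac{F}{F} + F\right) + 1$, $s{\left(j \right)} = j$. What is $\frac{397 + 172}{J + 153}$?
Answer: $\frac{569}{83} \approx 6.8554$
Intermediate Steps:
$y{\left(F \right)} = 2 + F$ ($y{\left(F \right)} = \left(1 + F\right) + 1 = 2 + F$)
$J = -70$ ($J = - 14 \left(2 + 3\right) = \left(-14\right) 5 = -70$)
$\frac{397 + 172}{J + 153} = \frac{397 + 172}{-70 + 153} = \frac{569}{83}$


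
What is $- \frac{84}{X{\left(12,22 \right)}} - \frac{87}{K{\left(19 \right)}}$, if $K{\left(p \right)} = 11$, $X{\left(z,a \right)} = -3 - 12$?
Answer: $- \frac{127}{55} \approx -2.3091$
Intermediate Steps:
$X{\left(z,a \right)} = -15$ ($X{\left(z,a \right)} = -3 - 12 = -15$)
$- \frac{84}{X{\left(12,22 \right)}} - \frac{87}{K{\left(19 \right)}} = - \frac{84}{-15} - \frac{87}{11} = \left(-84\right) \left(- \frac{1}{15}\right) - \frac{87}{11} = \frac{28}{5} - \frac{87}{11} = - \frac{127}{55}$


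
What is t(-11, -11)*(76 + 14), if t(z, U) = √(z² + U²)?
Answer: 990*√2 ≈ 1400.1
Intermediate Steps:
t(z, U) = √(U² + z²)
t(-11, -11)*(76 + 14) = √((-11)² + (-11)²)*(76 + 14) = √(121 + 121)*90 = √242*90 = (11*√2)*90 = 990*√2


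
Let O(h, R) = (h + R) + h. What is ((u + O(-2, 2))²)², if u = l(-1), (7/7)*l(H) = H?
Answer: 81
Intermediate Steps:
O(h, R) = R + 2*h (O(h, R) = (R + h) + h = R + 2*h)
l(H) = H
u = -1
((u + O(-2, 2))²)² = ((-1 + (2 + 2*(-2)))²)² = ((-1 + (2 - 4))²)² = ((-1 - 2)²)² = ((-3)²)² = 9² = 81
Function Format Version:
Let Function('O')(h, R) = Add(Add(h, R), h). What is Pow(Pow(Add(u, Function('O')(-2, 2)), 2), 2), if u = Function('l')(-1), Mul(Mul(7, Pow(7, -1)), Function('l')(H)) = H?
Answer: 81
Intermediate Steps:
Function('O')(h, R) = Add(R, Mul(2, h)) (Function('O')(h, R) = Add(Add(R, h), h) = Add(R, Mul(2, h)))
Function('l')(H) = H
u = -1
Pow(Pow(Add(u, Function('O')(-2, 2)), 2), 2) = Pow(Pow(Add(-1, Add(2, Mul(2, -2))), 2), 2) = Pow(Pow(Add(-1, Add(2, -4)), 2), 2) = Pow(Pow(Add(-1, -2), 2), 2) = Pow(Pow(-3, 2), 2) = Pow(9, 2) = 81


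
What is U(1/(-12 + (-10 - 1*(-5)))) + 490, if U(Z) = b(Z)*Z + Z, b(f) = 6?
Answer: 8323/17 ≈ 489.59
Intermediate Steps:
U(Z) = 7*Z (U(Z) = 6*Z + Z = 7*Z)
U(1/(-12 + (-10 - 1*(-5)))) + 490 = 7/(-12 + (-10 - 1*(-5))) + 490 = 7/(-12 + (-10 + 5)) + 490 = 7/(-12 - 5) + 490 = 7/(-17) + 490 = 7*(-1/17) + 490 = -7/17 + 490 = 8323/17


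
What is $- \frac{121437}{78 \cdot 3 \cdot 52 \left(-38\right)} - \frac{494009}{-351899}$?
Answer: $\frac{1585704189}{951534896} \approx 1.6665$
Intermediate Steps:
$- \frac{121437}{78 \cdot 3 \cdot 52 \left(-38\right)} - \frac{494009}{-351899} = - \frac{121437}{78 \cdot 156 \left(-38\right)} - - \frac{494009}{351899} = - \frac{121437}{12168 \left(-38\right)} + \frac{494009}{351899} = - \frac{121437}{-462384} + \frac{494009}{351899} = \left(-121437\right) \left(- \frac{1}{462384}\right) + \frac{494009}{351899} = \frac{13493}{51376} + \frac{494009}{351899} = \frac{1585704189}{951534896}$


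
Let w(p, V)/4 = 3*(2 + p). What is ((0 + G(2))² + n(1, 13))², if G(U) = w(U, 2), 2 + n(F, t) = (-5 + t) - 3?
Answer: 5322249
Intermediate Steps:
n(F, t) = -10 + t (n(F, t) = -2 + ((-5 + t) - 3) = -2 + (-8 + t) = -10 + t)
w(p, V) = 24 + 12*p (w(p, V) = 4*(3*(2 + p)) = 4*(6 + 3*p) = 24 + 12*p)
G(U) = 24 + 12*U
((0 + G(2))² + n(1, 13))² = ((0 + (24 + 12*2))² + (-10 + 13))² = ((0 + (24 + 24))² + 3)² = ((0 + 48)² + 3)² = (48² + 3)² = (2304 + 3)² = 2307² = 5322249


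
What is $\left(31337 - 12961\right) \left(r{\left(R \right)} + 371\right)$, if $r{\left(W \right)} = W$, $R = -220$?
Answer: $2774776$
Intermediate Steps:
$\left(31337 - 12961\right) \left(r{\left(R \right)} + 371\right) = \left(31337 - 12961\right) \left(-220 + 371\right) = 18376 \cdot 151 = 2774776$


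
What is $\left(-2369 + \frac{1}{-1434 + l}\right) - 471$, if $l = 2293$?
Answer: $- \frac{2439559}{859} \approx -2840.0$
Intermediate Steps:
$\left(-2369 + \frac{1}{-1434 + l}\right) - 471 = \left(-2369 + \frac{1}{-1434 + 2293}\right) - 471 = \left(-2369 + \frac{1}{859}\right) - 471 = - \frac{2034970}{859} - 471 = - \frac{2439559}{859}$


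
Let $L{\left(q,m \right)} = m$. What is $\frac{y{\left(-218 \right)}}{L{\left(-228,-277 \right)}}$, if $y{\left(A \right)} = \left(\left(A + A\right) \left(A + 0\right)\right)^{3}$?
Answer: $- \frac{858675256750592}{277} \approx -3.0999 \cdot 10^{12}$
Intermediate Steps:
$y{\left(A \right)} = 8 A^{6}$ ($y{\left(A \right)} = \left(2 A A\right)^{3} = \left(2 A^{2}\right)^{3} = 8 A^{6}$)
$\frac{y{\left(-218 \right)}}{L{\left(-228,-277 \right)}} = \frac{8 \left(-218\right)^{6}}{-277} = 8 \cdot 107334407093824 \left(- \frac{1}{277}\right) = 858675256750592 \left(- \frac{1}{277}\right) = - \frac{858675256750592}{277}$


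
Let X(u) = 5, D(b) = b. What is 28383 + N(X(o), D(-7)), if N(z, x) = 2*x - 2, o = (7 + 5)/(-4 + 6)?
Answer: 28367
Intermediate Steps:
o = 6 (o = 12/2 = 12*(1/2) = 6)
N(z, x) = -2 + 2*x
28383 + N(X(o), D(-7)) = 28383 + (-2 + 2*(-7)) = 28383 + (-2 - 14) = 28383 - 16 = 28367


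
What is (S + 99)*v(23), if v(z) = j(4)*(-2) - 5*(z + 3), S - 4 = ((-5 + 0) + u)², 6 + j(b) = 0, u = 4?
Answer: -12272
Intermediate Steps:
j(b) = -6 (j(b) = -6 + 0 = -6)
S = 5 (S = 4 + ((-5 + 0) + 4)² = 4 + (-5 + 4)² = 4 + (-1)² = 4 + 1 = 5)
v(z) = -3 - 5*z (v(z) = -6*(-2) - 5*(z + 3) = 12 - 5*(3 + z) = 12 + (-15 - 5*z) = -3 - 5*z)
(S + 99)*v(23) = (5 + 99)*(-3 - 5*23) = 104*(-3 - 115) = 104*(-118) = -12272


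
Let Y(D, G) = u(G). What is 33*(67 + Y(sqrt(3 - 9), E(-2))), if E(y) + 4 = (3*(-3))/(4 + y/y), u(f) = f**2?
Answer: 83028/25 ≈ 3321.1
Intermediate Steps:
E(y) = -29/5 (E(y) = -4 + (3*(-3))/(4 + y/y) = -4 - 9/(4 + 1) = -4 - 9/5 = -29/5)
Y(D, G) = G**2
33*(67 + Y(sqrt(3 - 9), E(-2))) = 33*(67 + (-29/5)**2) = 33*(67 + 841/25) = 33*(2516/25) = 83028/25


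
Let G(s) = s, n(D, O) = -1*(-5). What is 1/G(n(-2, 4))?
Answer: ⅕ ≈ 0.20000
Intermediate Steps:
n(D, O) = 5
1/G(n(-2, 4)) = 1/5 = ⅕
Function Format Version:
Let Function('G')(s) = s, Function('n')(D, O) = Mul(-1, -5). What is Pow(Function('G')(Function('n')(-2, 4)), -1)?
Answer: Rational(1, 5) ≈ 0.20000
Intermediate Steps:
Function('n')(D, O) = 5
Pow(Function('G')(Function('n')(-2, 4)), -1) = Pow(5, -1) = Rational(1, 5)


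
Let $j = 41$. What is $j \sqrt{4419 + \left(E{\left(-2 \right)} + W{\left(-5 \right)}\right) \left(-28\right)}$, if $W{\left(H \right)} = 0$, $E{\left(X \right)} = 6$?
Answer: $41 \sqrt{4251} \approx 2673.2$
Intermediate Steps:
$j \sqrt{4419 + \left(E{\left(-2 \right)} + W{\left(-5 \right)}\right) \left(-28\right)} = 41 \sqrt{4419 + \left(6 + 0\right) \left(-28\right)} = 41 \sqrt{4419 + 6 \left(-28\right)} = 41 \sqrt{4419 - 168} = 41 \sqrt{4251}$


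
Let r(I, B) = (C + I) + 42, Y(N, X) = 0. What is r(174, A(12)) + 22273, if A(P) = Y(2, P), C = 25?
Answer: 22514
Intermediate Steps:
A(P) = 0
r(I, B) = 67 + I (r(I, B) = (25 + I) + 42 = 67 + I)
r(174, A(12)) + 22273 = (67 + 174) + 22273 = 241 + 22273 = 22514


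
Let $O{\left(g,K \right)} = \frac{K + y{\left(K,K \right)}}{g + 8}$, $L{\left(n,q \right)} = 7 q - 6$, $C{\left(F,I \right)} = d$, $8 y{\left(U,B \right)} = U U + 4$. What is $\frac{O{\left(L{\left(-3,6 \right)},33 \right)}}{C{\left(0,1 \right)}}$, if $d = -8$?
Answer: $- \frac{1357}{2816} \approx -0.48189$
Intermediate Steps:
$y{\left(U,B \right)} = \frac{1}{2} + \frac{U^{2}}{8}$ ($y{\left(U,B \right)} = \frac{U U + 4}{8} = \frac{U^{2} + 4}{8} = \frac{4 + U^{2}}{8} = \frac{1}{2} + \frac{U^{2}}{8}$)
$C{\left(F,I \right)} = -8$
$L{\left(n,q \right)} = -6 + 7 q$
$O{\left(g,K \right)} = \frac{\frac{1}{2} + K + \frac{K^{2}}{8}}{8 + g}$ ($O{\left(g,K \right)} = \frac{K + \left(\frac{1}{2} + \frac{K^{2}}{8}\right)}{g + 8} = \frac{\frac{1}{2} + K + \frac{K^{2}}{8}}{8 + g}$)
$\frac{O{\left(L{\left(-3,6 \right)},33 \right)}}{C{\left(0,1 \right)}} = \frac{\frac{1}{8} \frac{1}{8 + \left(-6 + 7 \cdot 6\right)} \left(4 + 33^{2} + 8 \cdot 33\right)}{-8} = \frac{4 + 1089 + 264}{8 \left(8 + \left(-6 + 42\right)\right)} \left(- \frac{1}{8}\right) = \frac{1}{8} \frac{1}{8 + 36} \cdot 1357 \left(- \frac{1}{8}\right) = \frac{1}{8} \cdot \frac{1}{44} \cdot 1357 \left(- \frac{1}{8}\right) = \frac{1357}{352} \left(- \frac{1}{8}\right) = - \frac{1357}{2816}$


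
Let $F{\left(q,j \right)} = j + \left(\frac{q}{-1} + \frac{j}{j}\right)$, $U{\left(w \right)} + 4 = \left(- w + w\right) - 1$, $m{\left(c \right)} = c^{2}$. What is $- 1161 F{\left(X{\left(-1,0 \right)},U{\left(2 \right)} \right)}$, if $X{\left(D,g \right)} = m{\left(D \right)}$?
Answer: $5805$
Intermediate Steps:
$X{\left(D,g \right)} = D^{2}$
$U{\left(w \right)} = -5$ ($U{\left(w \right)} = -4 + \left(\left(- w + w\right) - 1\right) = -4 + \left(0 - 1\right) = -4 - 1 = -5$)
$F{\left(q,j \right)} = 1 + j - q$ ($F{\left(q,j \right)} = j + \left(q \left(-1\right) + 1\right) = j - \left(-1 + q\right) = 1 + j - q$)
$- 1161 F{\left(X{\left(-1,0 \right)},U{\left(2 \right)} \right)} = - 1161 \left(1 - 5 - \left(-1\right)^{2}\right) = - 1161 \left(1 - 5 - 1\right) = \left(-1161\right) \left(-5\right) = 5805$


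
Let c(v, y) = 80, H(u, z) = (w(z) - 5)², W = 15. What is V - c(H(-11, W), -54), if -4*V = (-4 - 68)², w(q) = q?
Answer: -1376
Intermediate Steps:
H(u, z) = (-5 + z)² (H(u, z) = (z - 5)² = (-5 + z)²)
V = -1296 (V = -(-4 - 68)²/4 = -¼*(-72)² = -¼*5184 = -1296)
V - c(H(-11, W), -54) = -1296 - 1*80 = -1296 - 80 = -1376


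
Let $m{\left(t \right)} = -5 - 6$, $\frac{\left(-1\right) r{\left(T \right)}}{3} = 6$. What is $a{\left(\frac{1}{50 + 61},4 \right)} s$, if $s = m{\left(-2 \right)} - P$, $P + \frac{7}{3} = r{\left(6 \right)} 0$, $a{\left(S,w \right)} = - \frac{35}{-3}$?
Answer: $- \frac{910}{9} \approx -101.11$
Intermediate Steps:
$a{\left(S,w \right)} = \frac{35}{3}$ ($a{\left(S,w \right)} = \left(-35\right) \left(- \frac{1}{3}\right) = \frac{35}{3}$)
$r{\left(T \right)} = -18$ ($r{\left(T \right)} = \left(-3\right) 6 = -18$)
$m{\left(t \right)} = -11$ ($m{\left(t \right)} = -5 - 6 = -11$)
$P = - \frac{7}{3}$ ($P = - \frac{7}{3} - 0 = - \frac{7}{3} + 0 = - \frac{7}{3} \approx -2.3333$)
$s = - \frac{26}{3}$ ($s = -11 - - \frac{7}{3} = -11 + \frac{7}{3} = - \frac{26}{3} \approx -8.6667$)
$a{\left(\frac{1}{50 + 61},4 \right)} s = \frac{35}{3} \left(- \frac{26}{3}\right) = - \frac{910}{9}$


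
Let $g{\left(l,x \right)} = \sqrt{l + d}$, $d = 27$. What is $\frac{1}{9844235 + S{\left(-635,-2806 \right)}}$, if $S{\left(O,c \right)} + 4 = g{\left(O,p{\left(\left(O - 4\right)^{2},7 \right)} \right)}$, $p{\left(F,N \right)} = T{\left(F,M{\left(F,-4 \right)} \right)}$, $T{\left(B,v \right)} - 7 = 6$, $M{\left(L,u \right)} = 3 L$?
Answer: $\frac{9844231}{96908883981969} - \frac{4 i \sqrt{38}}{96908883981969} \approx 1.0158 \cdot 10^{-7} - 2.5444 \cdot 10^{-13} i$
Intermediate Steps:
$T{\left(B,v \right)} = 13$ ($T{\left(B,v \right)} = 7 + 6 = 13$)
$p{\left(F,N \right)} = 13$
$g{\left(l,x \right)} = \sqrt{27 + l}$ ($g{\left(l,x \right)} = \sqrt{l + 27} = \sqrt{27 + l}$)
$S{\left(O,c \right)} = -4 + \sqrt{27 + O}$
$\frac{1}{9844235 + S{\left(-635,-2806 \right)}} = \frac{1}{9844235 - \left(4 - \sqrt{27 - 635}\right)} = \frac{1}{9844235 - \left(4 - \sqrt{-608}\right)} = \frac{1}{9844235 - \left(4 - 4 i \sqrt{38}\right)} = \frac{1}{9844231 + 4 i \sqrt{38}}$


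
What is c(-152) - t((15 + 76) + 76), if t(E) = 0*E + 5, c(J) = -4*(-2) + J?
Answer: -149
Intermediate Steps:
c(J) = 8 + J
t(E) = 5 (t(E) = 0 + 5 = 5)
c(-152) - t((15 + 76) + 76) = (8 - 152) - 1*5 = -144 - 5 = -149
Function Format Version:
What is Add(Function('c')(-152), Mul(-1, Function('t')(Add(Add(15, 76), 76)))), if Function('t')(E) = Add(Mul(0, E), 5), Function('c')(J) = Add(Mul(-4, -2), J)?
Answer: -149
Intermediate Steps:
Function('c')(J) = Add(8, J)
Function('t')(E) = 5 (Function('t')(E) = Add(0, 5) = 5)
Add(Function('c')(-152), Mul(-1, Function('t')(Add(Add(15, 76), 76)))) = Add(Add(8, -152), Mul(-1, 5)) = Add(-144, -5) = -149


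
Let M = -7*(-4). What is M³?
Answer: 21952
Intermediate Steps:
M = 28
M³ = 28³ = 21952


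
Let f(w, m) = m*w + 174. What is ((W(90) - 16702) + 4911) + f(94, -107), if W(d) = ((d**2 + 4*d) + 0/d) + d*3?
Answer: -12945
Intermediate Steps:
f(w, m) = 174 + m*w
W(d) = d**2 + 7*d (W(d) = ((d**2 + 4*d) + 0) + 3*d = (d**2 + 4*d) + 3*d = d**2 + 7*d)
((W(90) - 16702) + 4911) + f(94, -107) = ((90*(7 + 90) - 16702) + 4911) + (174 - 107*94) = ((90*97 - 16702) + 4911) + (174 - 10058) = ((8730 - 16702) + 4911) - 9884 = (-7972 + 4911) - 9884 = -3061 - 9884 = -12945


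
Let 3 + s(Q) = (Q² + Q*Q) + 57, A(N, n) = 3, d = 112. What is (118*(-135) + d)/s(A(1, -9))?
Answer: -7909/36 ≈ -219.69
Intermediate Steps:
s(Q) = 54 + 2*Q² (s(Q) = -3 + ((Q² + Q*Q) + 57) = -3 + ((Q² + Q²) + 57) = -3 + (2*Q² + 57) = -3 + (57 + 2*Q²) = 54 + 2*Q²)
(118*(-135) + d)/s(A(1, -9)) = (118*(-135) + 112)/(54 + 2*3²) = (-15930 + 112)/(54 + 2*9) = -15818/(54 + 18) = -15818/72 = -15818*1/72 = -7909/36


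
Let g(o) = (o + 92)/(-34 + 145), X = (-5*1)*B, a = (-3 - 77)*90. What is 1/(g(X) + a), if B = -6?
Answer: -111/799078 ≈ -0.00013891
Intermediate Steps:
a = -7200 (a = -80*90 = -7200)
X = 30 (X = -5*1*(-6) = -5*(-6) = 30)
g(o) = 92/111 + o/111 (g(o) = (92 + o)/111 = (92 + o)*(1/111) = 92/111 + o/111)
1/(g(X) + a) = 1/((92/111 + (1/111)*30) - 7200) = 1/((92/111 + 10/37) - 7200) = 1/(122/111 - 7200) = 1/(-799078/111) = -111/799078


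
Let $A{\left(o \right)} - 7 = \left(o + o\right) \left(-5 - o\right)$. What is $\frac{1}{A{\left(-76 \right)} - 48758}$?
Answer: $- \frac{1}{59543} \approx -1.6795 \cdot 10^{-5}$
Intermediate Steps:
$A{\left(o \right)} = 7 + 2 o \left(-5 - o\right)$ ($A{\left(o \right)} = 7 + \left(o + o\right) \left(-5 - o\right) = 7 + 2 o \left(-5 - o\right)$)
$\frac{1}{A{\left(-76 \right)} - 48758} = \frac{1}{\left(7 - -760 - 2 \left(-76\right)^{2}\right) - 48758} = \frac{1}{\left(7 + 760 - 11552\right) - 48758} = \frac{1}{-10785 - 48758} = \frac{1}{-59543} = - \frac{1}{59543}$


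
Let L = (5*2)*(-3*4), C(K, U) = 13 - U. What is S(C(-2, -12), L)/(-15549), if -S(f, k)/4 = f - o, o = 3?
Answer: 88/15549 ≈ 0.0056595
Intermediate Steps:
L = -120 (L = 10*(-12) = -120)
S(f, k) = 12 - 4*f (S(f, k) = -4*(f - 1*3) = -4*(f - 3) = -4*(-3 + f) = 12 - 4*f)
S(C(-2, -12), L)/(-15549) = (12 - 4*(13 - 1*(-12)))/(-15549) = (12 - 4*(13 + 12))*(-1/15549) = (12 - 4*25)*(-1/15549) = (12 - 100)*(-1/15549) = -88*(-1/15549) = 88/15549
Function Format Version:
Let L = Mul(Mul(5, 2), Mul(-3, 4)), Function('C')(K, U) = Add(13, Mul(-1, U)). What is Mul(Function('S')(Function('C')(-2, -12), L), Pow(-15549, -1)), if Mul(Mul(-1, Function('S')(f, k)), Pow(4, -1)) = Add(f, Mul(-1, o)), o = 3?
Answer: Rational(88, 15549) ≈ 0.0056595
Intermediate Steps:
L = -120 (L = Mul(10, -12) = -120)
Function('S')(f, k) = Add(12, Mul(-4, f)) (Function('S')(f, k) = Mul(-4, Add(f, Mul(-1, 3))) = Mul(-4, Add(f, -3)) = Mul(-4, Add(-3, f)) = Add(12, Mul(-4, f)))
Mul(Function('S')(Function('C')(-2, -12), L), Pow(-15549, -1)) = Mul(Add(12, Mul(-4, Add(13, Mul(-1, -12)))), Pow(-15549, -1)) = Mul(Add(12, Mul(-4, Add(13, 12))), Rational(-1, 15549)) = Mul(Add(12, Mul(-4, 25)), Rational(-1, 15549)) = Mul(Add(12, -100), Rational(-1, 15549)) = Mul(-88, Rational(-1, 15549)) = Rational(88, 15549)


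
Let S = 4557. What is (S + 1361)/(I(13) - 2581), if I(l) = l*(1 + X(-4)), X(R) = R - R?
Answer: -2959/1284 ≈ -2.3045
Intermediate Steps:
X(R) = 0
I(l) = l (I(l) = l*(1 + 0) = l*1 = l)
(S + 1361)/(I(13) - 2581) = (4557 + 1361)/(13 - 2581) = 5918/(-2568) = 5918*(-1/2568) = -2959/1284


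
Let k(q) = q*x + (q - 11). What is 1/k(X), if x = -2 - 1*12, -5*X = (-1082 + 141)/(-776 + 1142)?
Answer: -1830/32363 ≈ -0.056546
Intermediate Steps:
X = 941/1830 (X = -(-1082 + 141)/(5*(-776 + 1142)) = -(-941)/(5*366) = -1/5*(-941/366) = 941/1830 ≈ 0.51421)
x = -14 (x = -2 - 12 = -14)
k(q) = -11 - 13*q (k(q) = q*(-14) + (q - 11) = -14*q + (-11 + q) = -11 - 13*q)
1/k(X) = 1/(-11 - 13*941/1830) = 1/(-11 - 12233/1830) = 1/(-32363/1830) = -1830/32363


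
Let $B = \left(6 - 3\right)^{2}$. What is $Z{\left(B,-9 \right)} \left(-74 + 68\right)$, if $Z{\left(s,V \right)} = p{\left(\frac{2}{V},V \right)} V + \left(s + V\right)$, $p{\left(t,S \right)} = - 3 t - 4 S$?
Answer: $1980$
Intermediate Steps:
$B = 9$ ($B = 3^{2} = 9$)
$p{\left(t,S \right)} = - 4 S - 3 t$
$Z{\left(s,V \right)} = V + s + V \left(- \frac{6}{V} - 4 V\right)$ ($Z{\left(s,V \right)} = \left(- 4 V - 3 \frac{2}{V}\right) V + \left(s + V\right) = \left(- 4 V - \frac{6}{V}\right) V + \left(V + s\right) = \left(- \frac{6}{V} - 4 V\right) V + \left(V + s\right) = V \left(- \frac{6}{V} - 4 V\right) + \left(V + s\right) = V + s + V \left(- \frac{6}{V} - 4 V\right)$)
$Z{\left(B,-9 \right)} \left(-74 + 68\right) = \left(-6 - 9 + 9 - 4 \left(-9\right)^{2}\right) \left(-74 + 68\right) = \left(-6 - 9 + 9 - 324\right) \left(-6\right) = \left(-330\right) \left(-6\right) = 1980$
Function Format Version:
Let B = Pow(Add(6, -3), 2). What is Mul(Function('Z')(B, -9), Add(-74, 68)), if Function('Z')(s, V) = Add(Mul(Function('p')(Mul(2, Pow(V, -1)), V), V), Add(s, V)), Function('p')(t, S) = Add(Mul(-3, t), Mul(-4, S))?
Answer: 1980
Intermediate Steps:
B = 9 (B = Pow(3, 2) = 9)
Function('p')(t, S) = Add(Mul(-4, S), Mul(-3, t))
Function('Z')(s, V) = Add(V, s, Mul(V, Add(Mul(-6, Pow(V, -1)), Mul(-4, V)))) (Function('Z')(s, V) = Add(Mul(Add(Mul(-4, V), Mul(-3, Mul(2, Pow(V, -1)))), V), Add(s, V)) = Add(Mul(Add(Mul(-4, V), Mul(-6, Pow(V, -1))), V), Add(V, s)) = Add(Mul(Add(Mul(-6, Pow(V, -1)), Mul(-4, V)), V), Add(V, s)) = Add(Mul(V, Add(Mul(-6, Pow(V, -1)), Mul(-4, V))), Add(V, s)) = Add(V, s, Mul(V, Add(Mul(-6, Pow(V, -1)), Mul(-4, V)))))
Mul(Function('Z')(B, -9), Add(-74, 68)) = Mul(Add(-6, -9, 9, Mul(-4, Pow(-9, 2))), Add(-74, 68)) = Mul(Add(-6, -9, 9, Mul(-4, 81)), -6) = Mul(Add(-6, -9, 9, -324), -6) = Mul(-330, -6) = 1980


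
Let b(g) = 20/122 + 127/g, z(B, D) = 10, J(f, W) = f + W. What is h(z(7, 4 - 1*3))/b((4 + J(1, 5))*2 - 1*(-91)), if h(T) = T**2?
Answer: 677100/8857 ≈ 76.448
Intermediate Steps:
J(f, W) = W + f
b(g) = 10/61 + 127/g (b(g) = 20*(1/122) + 127/g = 10/61 + 127/g)
h(z(7, 4 - 1*3))/b((4 + J(1, 5))*2 - 1*(-91)) = 10**2/(10/61 + 127/((4 + (5 + 1))*2 - 1*(-91))) = 100/(10/61 + 127/((4 + 6)*2 + 91)) = 100/(10/61 + 127/(10*2 + 91)) = 100/(10/61 + 127/(20 + 91)) = 100/(10/61 + 127/111) = 100/(8857/6771) = 100*(6771/8857) = 677100/8857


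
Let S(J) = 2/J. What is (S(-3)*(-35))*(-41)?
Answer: -2870/3 ≈ -956.67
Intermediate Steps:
(S(-3)*(-35))*(-41) = ((2/(-3))*(-35))*(-41) = ((2*(-⅓))*(-35))*(-41) = -⅔*(-35)*(-41) = (70/3)*(-41) = -2870/3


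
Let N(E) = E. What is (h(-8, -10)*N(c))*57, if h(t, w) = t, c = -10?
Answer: 4560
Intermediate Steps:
(h(-8, -10)*N(c))*57 = -8*(-10)*57 = 80*57 = 4560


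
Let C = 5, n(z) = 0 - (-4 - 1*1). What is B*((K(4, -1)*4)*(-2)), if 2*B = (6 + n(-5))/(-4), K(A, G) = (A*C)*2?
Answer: 440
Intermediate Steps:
n(z) = 5 (n(z) = 0 - (-4 - 1) = 0 - 1*(-5) = 0 + 5 = 5)
K(A, G) = 10*A (K(A, G) = (A*5)*2 = (5*A)*2 = 10*A)
B = -11/8 (B = ((6 + 5)/(-4))/2 = (-1/4*11)/2 = (1/2)*(-11/4) = -11/8 ≈ -1.3750)
B*((K(4, -1)*4)*(-2)) = -11*(10*4)*4*(-2)/8 = -11*40*4*(-2)/8 = -220*(-2) = -11/8*(-320) = 440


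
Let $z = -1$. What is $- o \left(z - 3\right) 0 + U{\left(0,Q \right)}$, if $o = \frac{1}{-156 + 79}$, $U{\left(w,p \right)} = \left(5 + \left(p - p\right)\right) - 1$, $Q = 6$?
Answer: $4$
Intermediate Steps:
$U{\left(w,p \right)} = 4$ ($U{\left(w,p \right)} = \left(5 + 0\right) - 1 = 5 - 1 = 4$)
$o = - \frac{1}{77}$ ($o = \frac{1}{-77} = - \frac{1}{77} \approx -0.012987$)
$- o \left(z - 3\right) 0 + U{\left(0,Q \right)} = \left(-1\right) \left(- \frac{1}{77}\right) \left(-1 - 3\right) 0 + 4 = \frac{\left(-4\right) 0}{77} + 4 = \frac{1}{77} \cdot 0 + 4 = 0 + 4 = 4$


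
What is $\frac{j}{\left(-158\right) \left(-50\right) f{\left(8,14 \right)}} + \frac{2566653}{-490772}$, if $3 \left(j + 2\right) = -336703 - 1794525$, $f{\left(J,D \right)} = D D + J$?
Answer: $- \frac{1681900487131}{296598058200} \approx -5.6706$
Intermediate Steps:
$f{\left(J,D \right)} = J + D^{2}$ ($f{\left(J,D \right)} = D^{2} + J = J + D^{2}$)
$j = - \frac{2131234}{3}$ ($j = -2 + \frac{-336703 - 1794525}{3} = -2 + \frac{1}{3} \left(-2131228\right) = -2 - \frac{2131228}{3} = - \frac{2131234}{3} \approx -7.1041 \cdot 10^{5}$)
$\frac{j}{\left(-158\right) \left(-50\right) f{\left(8,14 \right)}} + \frac{2566653}{-490772} = - \frac{2131234}{3 \left(-158\right) \left(-50\right) \left(8 + 14^{2}\right)} + \frac{2566653}{-490772} = - \frac{2131234}{3 \cdot 7900 \left(8 + 196\right)} + 2566653 \left(- \frac{1}{490772}\right) = - \frac{2131234}{3 \cdot 7900 \cdot 204} - \frac{2566653}{490772} = - \frac{2131234}{3 \cdot 1611600} - \frac{2566653}{490772} = \left(- \frac{2131234}{3}\right) \frac{1}{1611600} - \frac{2566653}{490772} = - \frac{1065617}{2417400} - \frac{2566653}{490772} = - \frac{1681900487131}{296598058200}$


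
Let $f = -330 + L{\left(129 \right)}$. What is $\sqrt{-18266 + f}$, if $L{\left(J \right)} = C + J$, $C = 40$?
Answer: $i \sqrt{18427} \approx 135.75 i$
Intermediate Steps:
$L{\left(J \right)} = 40 + J$
$f = -161$ ($f = -330 + \left(40 + 129\right) = -330 + 169 = -161$)
$\sqrt{-18266 + f} = \sqrt{-18266 - 161} = \sqrt{-18427} = i \sqrt{18427}$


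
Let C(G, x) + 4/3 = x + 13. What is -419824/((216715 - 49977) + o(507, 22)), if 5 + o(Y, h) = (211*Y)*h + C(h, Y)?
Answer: -1259472/7562237 ≈ -0.16655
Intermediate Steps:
C(G, x) = 35/3 + x (C(G, x) = -4/3 + (x + 13) = -4/3 + (13 + x) = 35/3 + x)
o(Y, h) = 20/3 + Y + 211*Y*h (o(Y, h) = -5 + ((211*Y)*h + (35/3 + Y)) = -5 + (211*Y*h + (35/3 + Y)) = -5 + (35/3 + Y + 211*Y*h) = 20/3 + Y + 211*Y*h)
-419824/((216715 - 49977) + o(507, 22)) = -419824/((216715 - 49977) + (20/3 + 507 + 211*507*22)) = -419824/(166738 + (20/3 + 507 + 2353494)) = -419824/(166738 + 7062023/3) = -419824/7562237/3 = -419824*3/7562237 = -1259472/7562237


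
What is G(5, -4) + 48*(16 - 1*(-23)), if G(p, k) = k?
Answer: 1868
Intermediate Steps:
G(5, -4) + 48*(16 - 1*(-23)) = -4 + 48*(16 - 1*(-23)) = -4 + 48*(16 + 23) = -4 + 48*39 = -4 + 1872 = 1868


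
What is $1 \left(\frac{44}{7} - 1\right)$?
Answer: $\frac{37}{7} \approx 5.2857$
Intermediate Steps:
$1 \left(\frac{44}{7} - 1\right) = 1 \cdot \frac{37}{7} = \frac{37}{7}$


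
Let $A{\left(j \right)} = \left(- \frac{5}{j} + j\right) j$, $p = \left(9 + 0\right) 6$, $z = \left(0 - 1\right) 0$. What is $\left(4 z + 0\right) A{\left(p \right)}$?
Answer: $0$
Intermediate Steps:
$z = 0$ ($z = \left(-1\right) 0 = 0$)
$p = 54$ ($p = 9 \cdot 6 = 54$)
$A{\left(j \right)} = j \left(j - \frac{5}{j}\right)$ ($A{\left(j \right)} = \left(j - \frac{5}{j}\right) j = j \left(j - \frac{5}{j}\right)$)
$\left(4 z + 0\right) A{\left(p \right)} = \left(4 \cdot 0 + 0\right) \left(-5 + 54^{2}\right) = \left(0 + 0\right) \left(-5 + 2916\right) = 0 \cdot 2911 = 0$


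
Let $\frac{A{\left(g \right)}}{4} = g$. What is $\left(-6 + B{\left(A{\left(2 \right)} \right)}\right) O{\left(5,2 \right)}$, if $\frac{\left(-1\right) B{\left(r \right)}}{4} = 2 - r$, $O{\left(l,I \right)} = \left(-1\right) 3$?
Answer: $-54$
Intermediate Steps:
$O{\left(l,I \right)} = -3$
$A{\left(g \right)} = 4 g$
$B{\left(r \right)} = -8 + 4 r$ ($B{\left(r \right)} = - 4 \left(2 - r\right) = -8 + 4 r$)
$\left(-6 + B{\left(A{\left(2 \right)} \right)}\right) O{\left(5,2 \right)} = \left(-6 - \left(8 - 4 \cdot 4 \cdot 2\right)\right) \left(-3\right) = \left(-6 + \left(-8 + 4 \cdot 8\right)\right) \left(-3\right) = \left(-6 + \left(-8 + 32\right)\right) \left(-3\right) = \left(-6 + 24\right) \left(-3\right) = 18 \left(-3\right) = -54$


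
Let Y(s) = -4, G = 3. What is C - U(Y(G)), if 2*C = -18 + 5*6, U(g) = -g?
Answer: 2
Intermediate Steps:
C = 6 (C = (-18 + 5*6)/2 = (-18 + 30)/2 = (½)*12 = 6)
C - U(Y(G)) = 6 - (-1)*(-4) = 6 - 1*4 = 6 - 4 = 2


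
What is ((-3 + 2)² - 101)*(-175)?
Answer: 17500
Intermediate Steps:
((-3 + 2)² - 101)*(-175) = ((-1)² - 101)*(-175) = (1 - 101)*(-175) = -100*(-175) = 17500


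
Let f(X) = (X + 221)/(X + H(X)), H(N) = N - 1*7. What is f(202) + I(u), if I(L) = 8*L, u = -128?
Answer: -406105/397 ≈ -1022.9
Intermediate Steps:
H(N) = -7 + N (H(N) = N - 7 = -7 + N)
f(X) = (221 + X)/(-7 + 2*X) (f(X) = (X + 221)/(X + (-7 + X)) = (221 + X)/(-7 + 2*X))
f(202) + I(u) = (221 + 202)/(-7 + 2*202) + 8*(-128) = 423/(-7 + 404) - 1024 = 423/397 - 1024 = -406105/397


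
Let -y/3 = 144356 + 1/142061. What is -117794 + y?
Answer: -78256006585/142061 ≈ -5.5086e+5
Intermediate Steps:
y = -61522073151/142061 (y = -3*(144356 + 1/142061) = -3*20507357717/142061 = -61522073151/142061 ≈ -4.3307e+5)
-117794 + y = -117794 - 61522073151/142061 = -78256006585/142061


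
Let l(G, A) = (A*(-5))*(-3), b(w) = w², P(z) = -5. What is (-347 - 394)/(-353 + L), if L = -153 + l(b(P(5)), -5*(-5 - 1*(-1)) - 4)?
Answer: 39/14 ≈ 2.7857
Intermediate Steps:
l(G, A) = 15*A (l(G, A) = -5*A*(-3) = 15*A)
L = 87 (L = -153 + 15*(-5*(-5 - 1*(-1)) - 4) = -153 + 15*(-5*(-5 + 1) - 4) = -153 + 15*(-5*(-4) - 4) = -153 + 15*(20 - 4) = -153 + 15*16 = -153 + 240 = 87)
(-347 - 394)/(-353 + L) = (-347 - 394)/(-353 + 87) = -741/(-266) = -741*(-1/266) = 39/14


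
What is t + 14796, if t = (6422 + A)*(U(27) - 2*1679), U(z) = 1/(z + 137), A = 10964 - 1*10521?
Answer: -3778204471/164 ≈ -2.3038e+7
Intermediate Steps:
A = 443 (A = 10964 - 10521 = 443)
U(z) = 1/(137 + z)
t = -3780631015/164 (t = (6422 + 443)*(1/(137 + 27) - 2*1679) = 6865*(1/164 - 3358) = 6865*(-550711/164) = -3780631015/164 ≈ -2.3053e+7)
t + 14796 = -3780631015/164 + 14796 = -3778204471/164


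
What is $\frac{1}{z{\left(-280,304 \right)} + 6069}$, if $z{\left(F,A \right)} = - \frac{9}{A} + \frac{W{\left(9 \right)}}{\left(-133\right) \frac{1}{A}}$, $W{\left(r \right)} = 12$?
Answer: $\frac{2128}{12856401} \approx 0.00016552$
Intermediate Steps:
$z{\left(F,A \right)} = - \frac{9}{A} - \frac{12 A}{133}$ ($z{\left(F,A \right)} = - \frac{9}{A} + \frac{12}{\left(-133\right) \frac{1}{A}} = - \frac{9}{A} + 12 \left(- \frac{A}{133}\right) = - \frac{9}{A} - \frac{12 A}{133}$)
$\frac{1}{z{\left(-280,304 \right)} + 6069} = \frac{1}{\left(- \frac{9}{304} - \frac{192}{7}\right) + 6069} = \frac{1}{- \frac{58431}{2128} + 6069} = \frac{1}{\frac{12856401}{2128}} = \frac{2128}{12856401}$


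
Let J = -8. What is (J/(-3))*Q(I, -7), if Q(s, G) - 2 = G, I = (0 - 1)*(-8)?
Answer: -40/3 ≈ -13.333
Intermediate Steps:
I = 8 (I = -1*(-8) = 8)
Q(s, G) = 2 + G
(J/(-3))*Q(I, -7) = (-8/(-3))*(2 - 7) = -8*(-1/3)*(-5) = (8/3)*(-5) = -40/3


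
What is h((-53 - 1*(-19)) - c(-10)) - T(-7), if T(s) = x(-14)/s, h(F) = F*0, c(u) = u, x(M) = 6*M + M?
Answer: -14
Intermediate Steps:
x(M) = 7*M
h(F) = 0
T(s) = -98/s (T(s) = (7*(-14))/s = -98/s)
h((-53 - 1*(-19)) - c(-10)) - T(-7) = 0 - (-98)/(-7) = 0 - (-98)*(-1)/7 = 0 - 1*14 = 0 - 14 = -14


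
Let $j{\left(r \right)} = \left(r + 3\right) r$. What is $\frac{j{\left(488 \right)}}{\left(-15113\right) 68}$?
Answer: $- \frac{59902}{256921} \approx -0.23315$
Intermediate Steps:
$j{\left(r \right)} = r \left(3 + r\right)$ ($j{\left(r \right)} = \left(3 + r\right) r = r \left(3 + r\right)$)
$\frac{j{\left(488 \right)}}{\left(-15113\right) 68} = \frac{488 \left(3 + 488\right)}{\left(-15113\right) 68} = \frac{488 \cdot 491}{-1027684} = 239608 \left(- \frac{1}{1027684}\right) = - \frac{59902}{256921}$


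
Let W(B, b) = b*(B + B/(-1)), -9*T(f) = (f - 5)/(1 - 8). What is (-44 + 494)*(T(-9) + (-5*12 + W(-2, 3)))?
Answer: -27100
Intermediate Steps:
T(f) = -5/63 + f/63 (T(f) = -(f - 5)/(9*(1 - 8)) = -(-5 + f)/(9*(-7)) = -(-5 + f)*(-1)/(9*7) = -(5/7 - f/7)/9 = -5/63 + f/63)
W(B, b) = 0 (W(B, b) = b*(B + B*(-1)) = b*(B - B) = b*0 = 0)
(-44 + 494)*(T(-9) + (-5*12 + W(-2, 3))) = (-44 + 494)*((-5/63 + (1/63)*(-9)) + (-5*12 + 0)) = 450*((-5/63 - 1/7) + (-60 + 0)) = 450*(-2/9 - 60) = 450*(-542/9) = -27100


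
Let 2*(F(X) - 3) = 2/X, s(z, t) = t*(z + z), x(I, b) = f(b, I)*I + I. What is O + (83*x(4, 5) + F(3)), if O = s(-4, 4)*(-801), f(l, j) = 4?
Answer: 81886/3 ≈ 27295.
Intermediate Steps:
x(I, b) = 5*I (x(I, b) = 4*I + I = 5*I)
s(z, t) = 2*t*z (s(z, t) = t*(2*z) = 2*t*z)
F(X) = 3 + 1/X (F(X) = 3 + (2/X)/2 = 3 + 1/X)
O = 25632 (O = (2*4*(-4))*(-801) = -32*(-801) = 25632)
O + (83*x(4, 5) + F(3)) = 25632 + (83*(5*4) + (3 + 1/3)) = 25632 + (83*20 + (3 + 1/3)) = 25632 + (1660 + 10/3) = 25632 + 4990/3 = 81886/3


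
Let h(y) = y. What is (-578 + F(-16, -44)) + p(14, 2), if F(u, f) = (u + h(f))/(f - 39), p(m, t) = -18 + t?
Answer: -49242/83 ≈ -593.28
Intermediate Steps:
F(u, f) = (f + u)/(-39 + f) (F(u, f) = (u + f)/(f - 39) = (f + u)/(-39 + f))
(-578 + F(-16, -44)) + p(14, 2) = (-578 + (-44 - 16)/(-39 - 44)) + (-18 + 2) = (-578 - 60/(-83)) - 16 = (-578 - 1/83*(-60)) - 16 = (-578 + 60/83) - 16 = -47914/83 - 16 = -49242/83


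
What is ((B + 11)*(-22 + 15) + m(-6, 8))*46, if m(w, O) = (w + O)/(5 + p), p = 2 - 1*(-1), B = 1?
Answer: -7705/2 ≈ -3852.5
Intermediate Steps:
p = 3 (p = 2 + 1 = 3)
m(w, O) = O/8 + w/8 (m(w, O) = (w + O)/(5 + 3) = (O + w)/8 = (O + w)*(1/8) = O/8 + w/8)
((B + 11)*(-22 + 15) + m(-6, 8))*46 = ((1 + 11)*(-22 + 15) + ((1/8)*8 + (1/8)*(-6)))*46 = (12*(-7) + (1 - 3/4))*46 = (-84 + 1/4)*46 = -335/4*46 = -7705/2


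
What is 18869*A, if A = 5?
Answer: 94345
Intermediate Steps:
18869*A = 18869*5 = 94345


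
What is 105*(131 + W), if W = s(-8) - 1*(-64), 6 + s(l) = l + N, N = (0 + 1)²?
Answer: 19110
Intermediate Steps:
N = 1 (N = 1² = 1)
s(l) = -5 + l (s(l) = -6 + (l + 1) = -6 + (1 + l) = -5 + l)
W = 51 (W = (-5 - 8) - 1*(-64) = -13 + 64 = 51)
105*(131 + W) = 105*(131 + 51) = 105*182 = 19110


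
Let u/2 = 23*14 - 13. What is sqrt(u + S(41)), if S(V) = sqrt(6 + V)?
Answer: sqrt(618 + sqrt(47)) ≈ 24.997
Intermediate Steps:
u = 618 (u = 2*(23*14 - 13) = 2*(322 - 13) = 2*309 = 618)
sqrt(u + S(41)) = sqrt(618 + sqrt(6 + 41)) = sqrt(618 + sqrt(47))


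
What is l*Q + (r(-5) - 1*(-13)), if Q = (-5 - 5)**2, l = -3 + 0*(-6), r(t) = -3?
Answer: -290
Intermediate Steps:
l = -3 (l = -3 + 0 = -3)
Q = 100 (Q = (-10)**2 = 100)
l*Q + (r(-5) - 1*(-13)) = -3*100 + (-3 - 1*(-13)) = -300 + (-3 + 13) = -300 + 10 = -290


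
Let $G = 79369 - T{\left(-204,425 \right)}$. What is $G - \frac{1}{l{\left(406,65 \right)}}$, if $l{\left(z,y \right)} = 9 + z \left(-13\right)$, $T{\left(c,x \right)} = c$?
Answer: $\frac{419270138}{5269} \approx 79573.0$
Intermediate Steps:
$l{\left(z,y \right)} = 9 - 13 z$
$G = 79573$ ($G = 79369 - -204 = 79369 + 204 = 79573$)
$G - \frac{1}{l{\left(406,65 \right)}} = 79573 - \frac{1}{9 - 5278} = 79573 - \frac{1}{-5269} = 79573 - - \frac{1}{5269} = 79573 + \frac{1}{5269} = \frac{419270138}{5269}$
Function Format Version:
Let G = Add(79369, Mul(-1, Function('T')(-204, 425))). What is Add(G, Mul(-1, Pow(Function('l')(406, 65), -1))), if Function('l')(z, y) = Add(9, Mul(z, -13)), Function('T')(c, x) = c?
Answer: Rational(419270138, 5269) ≈ 79573.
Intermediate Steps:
Function('l')(z, y) = Add(9, Mul(-13, z))
G = 79573 (G = Add(79369, Mul(-1, -204)) = Add(79369, 204) = 79573)
Add(G, Mul(-1, Pow(Function('l')(406, 65), -1))) = Add(79573, Mul(-1, Pow(Add(9, Mul(-13, 406)), -1))) = Add(79573, Mul(-1, Pow(Add(9, -5278), -1))) = Add(79573, Mul(-1, Pow(-5269, -1))) = Add(79573, Mul(-1, Rational(-1, 5269))) = Add(79573, Rational(1, 5269)) = Rational(419270138, 5269)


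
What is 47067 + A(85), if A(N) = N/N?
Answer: 47068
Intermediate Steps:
A(N) = 1
47067 + A(85) = 47067 + 1 = 47068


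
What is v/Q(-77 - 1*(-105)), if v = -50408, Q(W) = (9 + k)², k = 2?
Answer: -50408/121 ≈ -416.60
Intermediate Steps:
Q(W) = 121 (Q(W) = (9 + 2)² = 11² = 121)
v/Q(-77 - 1*(-105)) = -50408/121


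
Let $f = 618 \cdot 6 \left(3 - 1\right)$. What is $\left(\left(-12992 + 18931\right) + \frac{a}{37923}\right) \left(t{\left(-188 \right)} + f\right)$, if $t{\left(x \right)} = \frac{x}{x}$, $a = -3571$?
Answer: $\frac{1670465091542}{37923} \approx 4.4049 \cdot 10^{7}$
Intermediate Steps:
$t{\left(x \right)} = 1$
$f = 7416$ ($f = 618 \cdot 6 \cdot 2 = 618 \cdot 12 = 7416$)
$\left(\left(-12992 + 18931\right) + \frac{a}{37923}\right) \left(t{\left(-188 \right)} + f\right) = \left(\left(-12992 + 18931\right) - \frac{3571}{37923}\right) \left(1 + 7416\right) = \left(5939 - \frac{3571}{37923}\right) 7417 = \frac{225221126}{37923} \cdot 7417 = \frac{1670465091542}{37923}$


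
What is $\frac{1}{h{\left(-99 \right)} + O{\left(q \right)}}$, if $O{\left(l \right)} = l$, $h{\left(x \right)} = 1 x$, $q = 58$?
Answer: $- \frac{1}{41} \approx -0.02439$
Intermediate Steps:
$h{\left(x \right)} = x$
$\frac{1}{h{\left(-99 \right)} + O{\left(q \right)}} = \frac{1}{-99 + 58} = \frac{1}{-41} = - \frac{1}{41}$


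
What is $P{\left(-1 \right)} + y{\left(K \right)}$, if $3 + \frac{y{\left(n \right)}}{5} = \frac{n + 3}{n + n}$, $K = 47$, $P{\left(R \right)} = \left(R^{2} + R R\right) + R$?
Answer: $- \frac{533}{47} \approx -11.34$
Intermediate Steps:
$P{\left(R \right)} = R + 2 R^{2}$ ($P{\left(R \right)} = \left(R^{2} + R^{2}\right) + R = 2 R^{2} + R = R + 2 R^{2}$)
$y{\left(n \right)} = -15 + \frac{5 \left(3 + n\right)}{2 n}$ ($y{\left(n \right)} = -15 + 5 \frac{n + 3}{n + n} = -15 + 5 \frac{3 + n}{2 n} = -15 + \frac{5 \left(3 + n\right)}{2 n}$)
$P{\left(-1 \right)} + y{\left(K \right)} = - (1 + 2 \left(-1\right)) + \frac{5 \left(3 - 235\right)}{2 \cdot 47} = - (1 - 2) + \frac{5}{2} \cdot \frac{1}{47} \left(3 - 235\right) = \left(-1\right) \left(-1\right) + \frac{5}{2} \cdot \frac{1}{47} \left(-232\right) = 1 - \frac{580}{47} = - \frac{533}{47}$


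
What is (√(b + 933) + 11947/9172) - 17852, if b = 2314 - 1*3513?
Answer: -163726597/9172 + I*√266 ≈ -17851.0 + 16.31*I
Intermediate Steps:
b = -1199 (b = 2314 - 3513 = -1199)
(√(b + 933) + 11947/9172) - 17852 = (√(-1199 + 933) + 11947/9172) - 17852 = (√(-266) + 11947*(1/9172)) - 17852 = (I*√266 + 11947/9172) - 17852 = (11947/9172 + I*√266) - 17852 = -163726597/9172 + I*√266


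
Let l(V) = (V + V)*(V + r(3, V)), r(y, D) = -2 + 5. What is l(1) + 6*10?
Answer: 68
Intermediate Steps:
r(y, D) = 3
l(V) = 2*V*(3 + V) (l(V) = (V + V)*(V + 3) = (2*V)*(3 + V) = 2*V*(3 + V))
l(1) + 6*10 = 2*1*(3 + 1) + 6*10 = 2*1*4 + 60 = 8 + 60 = 68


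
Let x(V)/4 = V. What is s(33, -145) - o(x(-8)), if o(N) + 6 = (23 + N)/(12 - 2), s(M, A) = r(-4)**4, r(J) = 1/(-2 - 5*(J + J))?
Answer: 71937197/10425680 ≈ 6.9000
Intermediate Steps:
x(V) = 4*V
r(J) = 1/(-2 - 10*J)
s(M, A) = 1/2085136 (s(M, A) = (-1/(2 + 10*(-4)))**4 = (-1/(2 - 40))**4 = (-1/(-38))**4 = (-1*(-1/38))**4 = (1/38)**4 = 1/2085136)
o(N) = -37/10 + N/10 (o(N) = -6 + (23 + N)/(12 - 2) = -6 + (23 + N)/10 = -6 + (23 + N)*(1/10) = -6 + (23/10 + N/10) = -37/10 + N/10)
s(33, -145) - o(x(-8)) = 1/2085136 - (-37/10 + (4*(-8))/10) = 1/2085136 - (-37/10 + (1/10)*(-32)) = 1/2085136 - (-37/10 - 16/5) = 1/2085136 - 1*(-69/10) = 1/2085136 + 69/10 = 71937197/10425680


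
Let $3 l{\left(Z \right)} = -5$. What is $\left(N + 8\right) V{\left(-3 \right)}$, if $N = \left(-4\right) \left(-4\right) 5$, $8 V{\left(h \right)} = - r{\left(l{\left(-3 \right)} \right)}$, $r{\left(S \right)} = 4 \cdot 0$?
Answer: $0$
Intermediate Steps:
$l{\left(Z \right)} = - \frac{5}{3}$ ($l{\left(Z \right)} = \frac{1}{3} \left(-5\right) = - \frac{5}{3}$)
$r{\left(S \right)} = 0$
$V{\left(h \right)} = 0$ ($V{\left(h \right)} = \frac{\left(-1\right) 0}{8} = \frac{1}{8} \cdot 0 = 0$)
$N = 80$ ($N = 16 \cdot 5 = 80$)
$\left(N + 8\right) V{\left(-3 \right)} = \left(80 + 8\right) 0 = 88 \cdot 0 = 0$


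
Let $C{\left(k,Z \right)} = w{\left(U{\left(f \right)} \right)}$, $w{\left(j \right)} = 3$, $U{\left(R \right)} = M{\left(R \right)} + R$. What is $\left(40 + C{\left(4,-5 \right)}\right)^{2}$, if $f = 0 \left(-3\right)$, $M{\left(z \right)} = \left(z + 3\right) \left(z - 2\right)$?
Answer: $1849$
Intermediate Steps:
$M{\left(z \right)} = \left(-2 + z\right) \left(3 + z\right)$ ($M{\left(z \right)} = \left(3 + z\right) \left(-2 + z\right) = \left(-2 + z\right) \left(3 + z\right)$)
$f = 0$
$U{\left(R \right)} = -6 + R^{2} + 2 R$ ($U{\left(R \right)} = \left(-6 + R + R^{2}\right) + R = -6 + R^{2} + 2 R$)
$C{\left(k,Z \right)} = 3$
$\left(40 + C{\left(4,-5 \right)}\right)^{2} = \left(40 + 3\right)^{2} = 43^{2} = 1849$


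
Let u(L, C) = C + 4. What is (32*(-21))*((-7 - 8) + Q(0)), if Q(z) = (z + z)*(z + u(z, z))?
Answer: 10080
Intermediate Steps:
u(L, C) = 4 + C
Q(z) = 2*z*(4 + 2*z) (Q(z) = (z + z)*(z + (4 + z)) = (2*z)*(4 + 2*z) = 2*z*(4 + 2*z))
(32*(-21))*((-7 - 8) + Q(0)) = (32*(-21))*((-7 - 8) + 4*0*(2 + 0)) = -672*(-15 + 4*0*2) = -672*(-15 + 0) = -672*(-15) = 10080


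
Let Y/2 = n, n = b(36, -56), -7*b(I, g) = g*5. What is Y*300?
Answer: 24000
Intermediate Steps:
b(I, g) = -5*g/7 (b(I, g) = -g*5/7 = -5*g/7)
n = 40 (n = -5/7*(-56) = 40)
Y = 80 (Y = 2*40 = 80)
Y*300 = 80*300 = 24000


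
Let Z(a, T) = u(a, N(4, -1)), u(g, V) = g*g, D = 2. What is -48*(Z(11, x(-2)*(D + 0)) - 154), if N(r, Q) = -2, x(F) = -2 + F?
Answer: 1584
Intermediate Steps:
u(g, V) = g**2
Z(a, T) = a**2
-48*(Z(11, x(-2)*(D + 0)) - 154) = -48*(11**2 - 154) = -48*(121 - 154) = -48*(-33) = 1584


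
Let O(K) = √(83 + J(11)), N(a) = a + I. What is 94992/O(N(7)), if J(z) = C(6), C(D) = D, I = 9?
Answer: 94992*√89/89 ≈ 10069.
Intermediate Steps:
J(z) = 6
N(a) = 9 + a (N(a) = a + 9 = 9 + a)
O(K) = √89 (O(K) = √(83 + 6) = √89)
94992/O(N(7)) = 94992/(√89) = 94992*(√89/89) = 94992*√89/89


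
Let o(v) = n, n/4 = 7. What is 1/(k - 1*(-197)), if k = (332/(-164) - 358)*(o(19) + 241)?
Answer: -41/3962632 ≈ -1.0347e-5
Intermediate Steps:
n = 28 (n = 4*7 = 28)
o(v) = 28
k = -3970709/41 (k = (332/(-164) - 358)*(28 + 241) = (332*(-1/164) - 358)*269 = (-83/41 - 358)*269 = -14761/41*269 = -3970709/41 ≈ -96847.)
1/(k - 1*(-197)) = 1/(-3970709/41 - 1*(-197)) = 1/(-3970709/41 + 197) = 1/(-3962632/41) = -41/3962632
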